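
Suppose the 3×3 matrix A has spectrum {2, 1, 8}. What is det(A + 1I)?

If A has eigenvalues 2, 1, 8, then A + 1I has eigenvalues 3, 2, 9.
det(A + 1I) = (3) · (2) · (9) = 54.

54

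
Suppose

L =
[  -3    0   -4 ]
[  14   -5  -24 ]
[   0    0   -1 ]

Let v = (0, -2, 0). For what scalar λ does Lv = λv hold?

-5

Compute Lv: L·(0, -2, 0) = (0, 10, 0).
Since Lv = λv, compare component 2: 10 = λ·-2, so λ = -5.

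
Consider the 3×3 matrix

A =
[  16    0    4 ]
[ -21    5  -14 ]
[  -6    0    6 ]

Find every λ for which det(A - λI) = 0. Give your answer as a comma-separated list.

The characteristic polynomial is p(μ) = det(μI - A).
Expanding along the first row, p(μ) = μ^3 - 27μ^2 + 230μ - 600.
Rational-root test: μ = 5 gives p(5) = 0.
Dividing by (μ - 5) leaves μ^2 - 22μ + 120.
The quadratic factors as (μ - 10)·(μ - 12).
Eigenvalues: 5, 10, 12.

5, 10, 12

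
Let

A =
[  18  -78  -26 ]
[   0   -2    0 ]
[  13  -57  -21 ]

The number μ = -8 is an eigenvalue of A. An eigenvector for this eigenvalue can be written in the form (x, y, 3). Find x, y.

We need (A + 8I)v = 0.
A + 8I = [[26, -78, -26], [0, 6, 0], [13, -57, -13]].
Row 1: (26)·x + (-78)·y + (-26)·3 = 0
Row 2: (0)·x + (6)·y + (0)·3 = 0
Row 3: (13)·x + (-57)·y + (-13)·3 = 0
Solving gives x = 3, y = 0.
Check: A·(3, 0, 3) = (-24, 0, -24) = -8·(3, 0, 3).

3, 0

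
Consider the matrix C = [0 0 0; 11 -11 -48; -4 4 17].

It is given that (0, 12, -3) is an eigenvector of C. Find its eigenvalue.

Compute Cv: C·(0, 12, -3) = (0, 12, -3).
Since Cv = λv, compare component 2: 12 = λ·12, so λ = 1.

1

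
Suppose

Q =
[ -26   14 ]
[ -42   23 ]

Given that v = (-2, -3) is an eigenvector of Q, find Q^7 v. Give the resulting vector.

First find the eigenvalue: Qv = (10, 15) = -5·(-2, -3), so λ = -5.
Then Q^7 v = λ^7·v = (-5)^7·(-2, -3) = -78125·(-2, -3) = (156250, 234375).

(156250, 234375)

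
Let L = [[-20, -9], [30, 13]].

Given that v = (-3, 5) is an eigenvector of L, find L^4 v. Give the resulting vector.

(-1875, 3125)

First find the eigenvalue: Lv = (15, -25) = -5·(-3, 5), so λ = -5.
Then L^4 v = λ^4·v = (-5)^4·(-3, 5) = 625·(-3, 5) = (-1875, 3125).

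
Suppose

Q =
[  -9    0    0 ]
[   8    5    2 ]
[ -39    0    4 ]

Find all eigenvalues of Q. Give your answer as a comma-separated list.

-9, 4, 5

Compute the characteristic polynomial p(s) = det(sI - Q).
Cofactor expansion gives p(s) = s^3 - 61s + 180.
Since p(5) = 0, s = 5 is a root.
Dividing by (s - 5) leaves s^2 + 5s - 36.
The quadratic factors as (s + 9)·(s - 4).
Eigenvalues: -9, 4, 5.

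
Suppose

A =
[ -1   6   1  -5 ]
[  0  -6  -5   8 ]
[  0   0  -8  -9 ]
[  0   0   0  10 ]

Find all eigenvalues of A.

-8, -6, -1, 10

A is upper triangular, so its eigenvalues are the diagonal entries.
Diagonal: -1, -6, -8, 10.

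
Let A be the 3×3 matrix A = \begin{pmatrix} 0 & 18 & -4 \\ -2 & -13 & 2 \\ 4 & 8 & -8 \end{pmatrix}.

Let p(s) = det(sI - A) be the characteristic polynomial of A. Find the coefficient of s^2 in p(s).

The coefficient of s^2 of det(sI - A) is −trace(A).
trace(A) = (0) + (-13) + (-8) = -21, so the coefficient is 21.

21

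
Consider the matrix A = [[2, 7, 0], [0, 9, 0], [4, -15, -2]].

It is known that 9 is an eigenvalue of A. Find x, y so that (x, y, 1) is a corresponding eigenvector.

We need (A - 9I)v = 0.
A - 9I = [[-7, 7, 0], [0, 0, 0], [4, -15, -11]].
Row 1: (-7)·x + (7)·y + (0)·1 = 0
Row 2: (0)·x + (0)·y + (0)·1 = 0
Row 3: (4)·x + (-15)·y + (-11)·1 = 0
Solving gives x = -1, y = -1.
Check: A·(-1, -1, 1) = (-9, -9, 9) = 9·(-1, -1, 1).

-1, -1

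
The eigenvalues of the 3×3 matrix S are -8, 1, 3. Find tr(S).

-4

trace(S) is the sum of the eigenvalues: (-8) + (1) + (3) = -4.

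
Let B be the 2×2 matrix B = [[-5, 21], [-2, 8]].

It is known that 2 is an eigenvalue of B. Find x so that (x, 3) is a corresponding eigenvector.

We need (B - 2I)v = 0.
B - 2I = [[-7, 21], [-2, 6]].
Row 1: (-7)·x + (21)·3 = 0
Row 2: (-2)·x + (6)·3 = 0
Solving gives x = 9.
Check: B·(9, 3) = (18, 6) = 2·(9, 3).

9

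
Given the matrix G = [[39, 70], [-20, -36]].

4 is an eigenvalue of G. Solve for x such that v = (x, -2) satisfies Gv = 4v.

We need (G - 4I)v = 0.
G - 4I = [[35, 70], [-20, -40]].
Row 1: (35)·x + (70)·-2 = 0
Row 2: (-20)·x + (-40)·-2 = 0
Solving gives x = 4.
Check: G·(4, -2) = (16, -8) = 4·(4, -2).

4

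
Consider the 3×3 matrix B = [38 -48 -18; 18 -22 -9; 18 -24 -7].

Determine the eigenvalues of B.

Set up det(λI - B) = 0.
Expanding the 3×3 determinant: p(λ) = λ^3 - 9λ^2 + 24λ - 20.
Rational-root test: λ = 2 gives p(2) = 0.
Factor out (λ - 2): p(λ) = (λ - 2)·(λ^2 - 7λ + 10).
The quadratic factors as (λ - 2)·(λ - 5).
Eigenvalues: 2, 2, 5.

2, 2, 5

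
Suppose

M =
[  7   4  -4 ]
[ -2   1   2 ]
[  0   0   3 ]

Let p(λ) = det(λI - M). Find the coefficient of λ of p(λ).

39

p(λ) = λ^3 - 11λ^2 + 39λ - 45.
The coefficient of λ is 39.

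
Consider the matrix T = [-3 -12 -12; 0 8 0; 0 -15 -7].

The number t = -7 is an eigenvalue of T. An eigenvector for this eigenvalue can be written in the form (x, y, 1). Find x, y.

We need (T + 7I)v = 0.
T + 7I = [[4, -12, -12], [0, 15, 0], [0, -15, 0]].
Row 1: (4)·x + (-12)·y + (-12)·1 = 0
Row 2: (0)·x + (15)·y + (0)·1 = 0
Row 3: (0)·x + (-15)·y + (0)·1 = 0
Solving gives x = 3, y = 0.
Check: T·(3, 0, 1) = (-21, 0, -7) = -7·(3, 0, 1).

3, 0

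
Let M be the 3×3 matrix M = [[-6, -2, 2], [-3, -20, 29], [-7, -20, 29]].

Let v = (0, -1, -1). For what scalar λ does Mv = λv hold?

9

Compute Mv: M·(0, -1, -1) = (0, -9, -9).
Since Mv = λv, compare component 2: -9 = λ·-1, so λ = 9.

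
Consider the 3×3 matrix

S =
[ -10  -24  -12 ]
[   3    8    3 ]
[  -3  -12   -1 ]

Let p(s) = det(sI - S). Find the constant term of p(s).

-8

p(s) = s^3 + 3s^2 - 6s - 8.
The constant term is -8.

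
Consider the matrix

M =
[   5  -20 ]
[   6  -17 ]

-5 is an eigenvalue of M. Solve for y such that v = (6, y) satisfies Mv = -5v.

3

We need (M + 5I)v = 0.
M + 5I = [[10, -20], [6, -12]].
Row 1: (10)·6 + (-20)·y = 0
Row 2: (6)·6 + (-12)·y = 0
Solving gives y = 3.
Check: M·(6, 3) = (-30, -15) = -5·(6, 3).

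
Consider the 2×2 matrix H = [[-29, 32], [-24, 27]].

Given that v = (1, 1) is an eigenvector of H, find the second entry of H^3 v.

First find the eigenvalue: Hv = (3, 3) = 3·(1, 1), so λ = 3.
Then H^3 v = λ^3·v = 3^3·(1, 1) = 27·(1, 1) = (27, 27).

27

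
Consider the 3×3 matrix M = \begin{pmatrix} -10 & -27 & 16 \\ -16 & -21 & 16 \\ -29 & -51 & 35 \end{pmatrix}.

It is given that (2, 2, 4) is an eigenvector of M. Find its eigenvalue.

Compute Mv: M·(2, 2, 4) = (-10, -10, -20).
Since Mv = λv, compare component 1: -10 = λ·2, so λ = -5.

-5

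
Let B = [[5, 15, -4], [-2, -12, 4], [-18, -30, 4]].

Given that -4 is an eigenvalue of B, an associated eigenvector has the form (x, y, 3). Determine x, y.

-2, 2

We need (B + 4I)v = 0.
B + 4I = [[9, 15, -4], [-2, -8, 4], [-18, -30, 8]].
Row 1: (9)·x + (15)·y + (-4)·3 = 0
Row 2: (-2)·x + (-8)·y + (4)·3 = 0
Row 3: (-18)·x + (-30)·y + (8)·3 = 0
Solving gives x = -2, y = 2.
Check: B·(-2, 2, 3) = (8, -8, -12) = -4·(-2, 2, 3).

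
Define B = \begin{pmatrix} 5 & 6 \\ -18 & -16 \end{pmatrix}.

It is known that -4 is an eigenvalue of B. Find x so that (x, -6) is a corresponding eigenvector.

We need (B + 4I)v = 0.
B + 4I = [[9, 6], [-18, -12]].
Row 1: (9)·x + (6)·-6 = 0
Row 2: (-18)·x + (-12)·-6 = 0
Solving gives x = 4.
Check: B·(4, -6) = (-16, 24) = -4·(4, -6).

4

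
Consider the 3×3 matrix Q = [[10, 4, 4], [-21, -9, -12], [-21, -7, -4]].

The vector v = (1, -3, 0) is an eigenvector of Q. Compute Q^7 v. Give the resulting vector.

(-128, 384, 0)

First find the eigenvalue: Qv = (-2, 6, 0) = -2·(1, -3, 0), so λ = -2.
Then Q^7 v = λ^7·v = (-2)^7·(1, -3, 0) = -128·(1, -3, 0) = (-128, 384, 0).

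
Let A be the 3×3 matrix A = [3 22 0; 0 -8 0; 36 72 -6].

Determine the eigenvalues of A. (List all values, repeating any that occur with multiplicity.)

-8, -6, 3

The characteristic polynomial is p(λ) = det(λI - A).
Cofactor expansion gives p(λ) = λ^3 + 11λ^2 + 6λ - 144.
Since p(-8) = 0, λ = -8 is a root.
Dividing by (λ + 8) leaves λ^2 + 3λ - 18.
The quadratic factors as (λ + 6)·(λ - 3).
Eigenvalues: -8, -6, 3.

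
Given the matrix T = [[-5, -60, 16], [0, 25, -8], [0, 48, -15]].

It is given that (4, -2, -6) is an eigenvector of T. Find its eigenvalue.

Compute Tv: T·(4, -2, -6) = (4, -2, -6).
Since Tv = λv, compare component 1: 4 = λ·4, so λ = 1.

1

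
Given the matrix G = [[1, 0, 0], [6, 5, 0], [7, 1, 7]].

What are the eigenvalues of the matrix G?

1, 5, 7

G is lower triangular, so its eigenvalues are the diagonal entries.
Diagonal: 1, 5, 7.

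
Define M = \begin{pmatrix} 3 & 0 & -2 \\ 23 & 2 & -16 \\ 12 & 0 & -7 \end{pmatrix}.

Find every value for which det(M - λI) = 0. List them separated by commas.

The characteristic polynomial is p(λ) = det(λI - M).
Cofactor expansion gives p(λ) = λ^3 + 2λ^2 - 5λ - 6.
Try λ = -1: p(-1) = 0, so -1 is a root.
Factor out (λ + 1): p(λ) = (λ + 1)·(λ^2 + λ - 6).
The quadratic factors as (λ + 3)·(λ - 2).
Eigenvalues: -3, -1, 2.

-3, -1, 2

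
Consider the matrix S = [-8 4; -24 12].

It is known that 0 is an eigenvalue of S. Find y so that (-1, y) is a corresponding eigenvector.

We need (S)v = 0.
S = [[-8, 4], [-24, 12]].
Row 1: (-8)·-1 + (4)·y = 0
Row 2: (-24)·-1 + (12)·y = 0
Solving gives y = -2.
Check: S·(-1, -2) = (0, 0) = 0·(-1, -2).

-2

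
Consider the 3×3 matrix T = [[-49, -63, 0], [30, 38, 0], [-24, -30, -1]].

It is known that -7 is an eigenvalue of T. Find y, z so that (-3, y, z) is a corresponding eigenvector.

We need (T + 7I)v = 0.
T + 7I = [[-42, -63, 0], [30, 45, 0], [-24, -30, 6]].
Row 1: (-42)·-3 + (-63)·y + (0)·z = 0
Row 2: (30)·-3 + (45)·y + (0)·z = 0
Row 3: (-24)·-3 + (-30)·y + (6)·z = 0
Solving gives y = 2, z = -2.
Check: T·(-3, 2, -2) = (21, -14, 14) = -7·(-3, 2, -2).

2, -2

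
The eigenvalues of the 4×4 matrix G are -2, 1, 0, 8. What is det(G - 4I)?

If G has eigenvalues -2, 1, 0, 8, then G - 4I has eigenvalues -6, -3, -4, 4.
det(G - 4I) = (-6) · (-3) · (-4) · (4) = -288.

-288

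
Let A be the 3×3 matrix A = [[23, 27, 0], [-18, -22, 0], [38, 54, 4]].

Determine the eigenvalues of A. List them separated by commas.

Set up det(λI - A) = 0.
Expanding along the first row, p(λ) = λ^3 - 5λ^2 - 16λ + 80.
Rational-root test: λ = 4 gives p(4) = 0.
Factor out (λ - 4): p(λ) = (λ - 4)·(λ^2 - λ - 20).
The quadratic factors as (λ + 4)·(λ - 5).
Eigenvalues: -4, 4, 5.

-4, 4, 5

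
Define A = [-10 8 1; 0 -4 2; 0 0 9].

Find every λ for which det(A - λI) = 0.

A is upper triangular, so its eigenvalues are the diagonal entries.
Diagonal: -10, -4, 9.

-10, -4, 9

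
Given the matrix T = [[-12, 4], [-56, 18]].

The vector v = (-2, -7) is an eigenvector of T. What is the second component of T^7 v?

First find the eigenvalue: Tv = (-4, -14) = 2·(-2, -7), so λ = 2.
Then T^7 v = λ^7·v = 2^7·(-2, -7) = 128·(-2, -7) = (-256, -896).

-896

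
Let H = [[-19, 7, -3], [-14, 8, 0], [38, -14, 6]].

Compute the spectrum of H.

-6, 0, 1

Set up det(λI - H) = 0.
Expanding the 3×3 determinant: p(λ) = λ^3 + 5λ^2 - 6λ.
Rational-root test: λ = -6 gives p(-6) = 0.
Dividing by (λ + 6) leaves λ^2 - λ.
The quadratic factors as λ·(λ - 1).
Eigenvalues: -6, 0, 1.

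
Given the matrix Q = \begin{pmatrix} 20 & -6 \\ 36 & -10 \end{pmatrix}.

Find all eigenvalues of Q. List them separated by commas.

2, 8

det(Q - lambda·I) = (20 - lambda)(-10 - lambda) - (-6)·(36) = lambda^2 - 10·lambda + 16.
This factors as (lambda - 2)·(lambda - 8) = 0.
Eigenvalues: 2, 8.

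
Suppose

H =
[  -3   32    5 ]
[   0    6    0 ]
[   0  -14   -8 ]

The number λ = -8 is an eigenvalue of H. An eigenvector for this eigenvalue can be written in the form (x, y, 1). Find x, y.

We need (H + 8I)v = 0.
H + 8I = [[5, 32, 5], [0, 14, 0], [0, -14, 0]].
Row 1: (5)·x + (32)·y + (5)·1 = 0
Row 2: (0)·x + (14)·y + (0)·1 = 0
Row 3: (0)·x + (-14)·y + (0)·1 = 0
Solving gives x = -1, y = 0.
Check: H·(-1, 0, 1) = (8, 0, -8) = -8·(-1, 0, 1).

-1, 0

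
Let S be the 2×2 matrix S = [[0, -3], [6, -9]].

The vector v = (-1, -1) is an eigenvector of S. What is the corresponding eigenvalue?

-3

Compute Sv: S·(-1, -1) = (3, 3).
Since Sv = λv, compare component 1: 3 = λ·-1, so λ = -3.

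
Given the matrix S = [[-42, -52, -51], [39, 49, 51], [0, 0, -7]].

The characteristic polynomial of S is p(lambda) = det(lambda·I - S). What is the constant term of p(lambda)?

p(lambda) = lambda^3 - 79·lambda - 210.
The constant term is -210.

-210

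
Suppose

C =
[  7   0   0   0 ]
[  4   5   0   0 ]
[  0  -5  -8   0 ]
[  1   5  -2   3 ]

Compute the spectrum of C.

-8, 3, 5, 7

C is lower triangular, so its eigenvalues are the diagonal entries.
Diagonal: 7, 5, -8, 3.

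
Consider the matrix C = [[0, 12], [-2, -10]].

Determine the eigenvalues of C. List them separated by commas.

det(C - rI) = (0 - r)(-10 - r) - (12)·(-2) = r^2 + 10r + 24.
This factors as (r + 6)·(r + 4) = 0.
Eigenvalues: -6, -4.

-6, -4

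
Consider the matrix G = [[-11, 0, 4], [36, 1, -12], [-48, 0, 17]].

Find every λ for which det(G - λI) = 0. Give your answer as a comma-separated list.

The characteristic polynomial is p(t) = det(tI - G).
Expanding the 3×3 determinant: p(t) = t^3 - 7t^2 + 11t - 5.
Rational-root test: t = 1 gives p(1) = 0.
Dividing by (t - 1) leaves t^2 - 6t + 5.
The quadratic factors as (t - 1)·(t - 5).
Eigenvalues: 1, 1, 5.

1, 1, 5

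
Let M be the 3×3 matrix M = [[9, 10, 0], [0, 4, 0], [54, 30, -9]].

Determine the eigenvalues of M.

Set up det(sI - M) = 0.
Expanding along the first row, p(s) = s^3 - 4s^2 - 81s + 324.
Try s = 4: p(4) = 0, so 4 is a root.
Factor out (s - 4): p(s) = (s - 4)·(s^2 - 81).
The quadratic factors as (s + 9)·(s - 9).
Eigenvalues: -9, 4, 9.

-9, 4, 9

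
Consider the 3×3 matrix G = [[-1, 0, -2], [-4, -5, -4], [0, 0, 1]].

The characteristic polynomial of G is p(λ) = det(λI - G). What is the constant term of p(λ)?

-5

p(λ) = λ^3 + 5λ^2 - λ - 5.
The constant term is -5.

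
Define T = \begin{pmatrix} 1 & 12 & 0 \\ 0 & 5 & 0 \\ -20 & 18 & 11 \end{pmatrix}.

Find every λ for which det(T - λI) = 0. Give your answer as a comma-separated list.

1, 5, 11

The characteristic polynomial is p(λ) = det(λI - T).
Expanding the 3×3 determinant: p(λ) = λ^3 - 17λ^2 + 71λ - 55.
Since p(5) = 0, λ = 5 is a root.
Dividing by (λ - 5) leaves λ^2 - 12λ + 11.
The quadratic factors as (λ - 1)·(λ - 11).
Eigenvalues: 1, 5, 11.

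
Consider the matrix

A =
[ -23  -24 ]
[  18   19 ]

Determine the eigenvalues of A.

-5, 1

det(A - lambda·I) = (-23 - lambda)(19 - lambda) - (-24)·(18) = lambda^2 + 4·lambda - 5.
This factors as (lambda + 5)·(lambda - 1) = 0.
Eigenvalues: -5, 1.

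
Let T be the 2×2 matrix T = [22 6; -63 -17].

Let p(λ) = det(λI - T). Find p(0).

p(0) = det(0·I − T) = det(−T) = (−1)^2·det(T).
det(T) = 4, so p(0) = 4.

4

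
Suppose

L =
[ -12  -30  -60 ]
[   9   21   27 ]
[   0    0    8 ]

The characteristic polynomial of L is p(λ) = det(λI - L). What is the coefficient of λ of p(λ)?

p(λ) = λ^3 - 17λ^2 + 90λ - 144.
The coefficient of λ is 90.

90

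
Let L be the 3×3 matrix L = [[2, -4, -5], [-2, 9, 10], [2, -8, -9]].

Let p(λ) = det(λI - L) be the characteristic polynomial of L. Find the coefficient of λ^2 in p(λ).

-2

The coefficient of λ^2 of det(λI - L) is −trace(L).
trace(L) = (2) + (9) + (-9) = 2, so the coefficient is -2.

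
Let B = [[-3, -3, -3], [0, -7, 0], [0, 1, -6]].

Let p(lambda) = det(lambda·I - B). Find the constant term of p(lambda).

p(lambda) = lambda^3 + 16·lambda^2 + 81·lambda + 126.
The constant term is 126.

126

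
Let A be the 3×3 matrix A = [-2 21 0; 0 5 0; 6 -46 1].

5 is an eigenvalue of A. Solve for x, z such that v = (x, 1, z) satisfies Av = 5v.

3, -7

We need (A - 5I)v = 0.
A - 5I = [[-7, 21, 0], [0, 0, 0], [6, -46, -4]].
Row 1: (-7)·x + (21)·1 + (0)·z = 0
Row 2: (0)·x + (0)·1 + (0)·z = 0
Row 3: (6)·x + (-46)·1 + (-4)·z = 0
Solving gives x = 3, z = -7.
Check: A·(3, 1, -7) = (15, 5, -35) = 5·(3, 1, -7).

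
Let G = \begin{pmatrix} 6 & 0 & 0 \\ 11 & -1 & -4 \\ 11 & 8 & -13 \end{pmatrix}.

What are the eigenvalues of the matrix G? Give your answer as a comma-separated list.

-9, -5, 6

Set up det(rI - G) = 0.
Expanding the 3×3 determinant: p(r) = r^3 + 8r^2 - 39r - 270.
Since p(6) = 0, r = 6 is a root.
Factor out (r - 6): p(r) = (r - 6)·(r^2 + 14r + 45).
The quadratic factors as (r + 9)·(r + 5).
Eigenvalues: -9, -5, 6.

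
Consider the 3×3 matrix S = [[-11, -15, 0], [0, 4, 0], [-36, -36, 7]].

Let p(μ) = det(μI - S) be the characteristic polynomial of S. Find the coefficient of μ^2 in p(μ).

The coefficient of μ^2 of det(μI - S) is −trace(S).
trace(S) = (-11) + (4) + (7) = 0, so the coefficient is 0.

0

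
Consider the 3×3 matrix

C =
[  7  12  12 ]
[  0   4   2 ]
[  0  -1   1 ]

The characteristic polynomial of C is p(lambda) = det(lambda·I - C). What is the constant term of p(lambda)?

-42

p(lambda) = lambda^3 - 12·lambda^2 + 41·lambda - 42.
The constant term is -42.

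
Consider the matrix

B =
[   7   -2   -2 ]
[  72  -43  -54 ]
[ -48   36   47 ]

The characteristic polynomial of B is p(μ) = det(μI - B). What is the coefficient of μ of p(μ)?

-1

p(μ) = μ^3 - 11μ^2 - μ + 11.
The coefficient of μ is -1.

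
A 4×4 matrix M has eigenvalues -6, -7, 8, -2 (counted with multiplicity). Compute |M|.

det(M) is the product of the eigenvalues: (-6) · (-7) · (8) · (-2) = -672.

-672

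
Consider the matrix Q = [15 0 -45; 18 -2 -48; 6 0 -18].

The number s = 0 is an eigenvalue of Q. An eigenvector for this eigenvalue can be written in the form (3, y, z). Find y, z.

3, 1

We need (Q)v = 0.
Q = [[15, 0, -45], [18, -2, -48], [6, 0, -18]].
Row 1: (15)·3 + (0)·y + (-45)·z = 0
Row 2: (18)·3 + (-2)·y + (-48)·z = 0
Row 3: (6)·3 + (0)·y + (-18)·z = 0
Solving gives y = 3, z = 1.
Check: Q·(3, 3, 1) = (0, 0, 0) = 0·(3, 3, 1).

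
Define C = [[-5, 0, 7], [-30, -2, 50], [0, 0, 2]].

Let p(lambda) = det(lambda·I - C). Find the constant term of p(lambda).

p(lambda) = lambda^3 + 5·lambda^2 - 4·lambda - 20.
The constant term is -20.

-20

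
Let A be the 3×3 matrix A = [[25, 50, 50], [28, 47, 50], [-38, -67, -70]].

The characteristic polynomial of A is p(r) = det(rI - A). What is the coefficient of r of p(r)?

-15

p(r) = r^3 - 2r^2 - 15r.
The coefficient of r is -15.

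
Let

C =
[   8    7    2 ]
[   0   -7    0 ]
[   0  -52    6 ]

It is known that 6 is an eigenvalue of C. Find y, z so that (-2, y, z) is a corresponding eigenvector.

We need (C - 6I)v = 0.
C - 6I = [[2, 7, 2], [0, -13, 0], [0, -52, 0]].
Row 1: (2)·-2 + (7)·y + (2)·z = 0
Row 2: (0)·-2 + (-13)·y + (0)·z = 0
Row 3: (0)·-2 + (-52)·y + (0)·z = 0
Solving gives y = 0, z = 2.
Check: C·(-2, 0, 2) = (-12, 0, 12) = 6·(-2, 0, 2).

0, 2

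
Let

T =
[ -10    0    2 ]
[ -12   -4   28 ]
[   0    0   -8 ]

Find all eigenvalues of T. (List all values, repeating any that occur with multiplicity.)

Set up det(λI - T) = 0.
Cofactor expansion gives p(λ) = λ^3 + 22λ^2 + 152λ + 320.
Rational-root test: λ = -8 gives p(-8) = 0.
Factor out (λ + 8): p(λ) = (λ + 8)·(λ^2 + 14λ + 40).
The quadratic factors as (λ + 10)·(λ + 4).
Eigenvalues: -10, -8, -4.

-10, -8, -4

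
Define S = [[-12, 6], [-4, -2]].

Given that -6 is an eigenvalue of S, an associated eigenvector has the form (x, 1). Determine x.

We need (S + 6I)v = 0.
S + 6I = [[-6, 6], [-4, 4]].
Row 1: (-6)·x + (6)·1 = 0
Row 2: (-4)·x + (4)·1 = 0
Solving gives x = 1.
Check: S·(1, 1) = (-6, -6) = -6·(1, 1).

1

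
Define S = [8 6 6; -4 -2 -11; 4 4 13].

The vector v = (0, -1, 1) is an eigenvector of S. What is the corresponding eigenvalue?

9

Compute Sv: S·(0, -1, 1) = (0, -9, 9).
Since Sv = λv, compare component 2: -9 = λ·-1, so λ = 9.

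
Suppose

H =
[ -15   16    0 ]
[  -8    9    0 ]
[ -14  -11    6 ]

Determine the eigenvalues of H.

The characteristic polynomial is p(r) = det(rI - H).
Expanding the 3×3 determinant: p(r) = r^3 - 43r + 42.
Since p(1) = 0, r = 1 is a root.
Factor out (r - 1): p(r) = (r - 1)·(r^2 + r - 42).
The quadratic factors as (r + 7)·(r - 6).
Eigenvalues: -7, 1, 6.

-7, 1, 6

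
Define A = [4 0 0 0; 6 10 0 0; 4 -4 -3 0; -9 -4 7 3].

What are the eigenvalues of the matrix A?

-3, 3, 4, 10

A is lower triangular, so its eigenvalues are the diagonal entries.
Diagonal: 4, 10, -3, 3.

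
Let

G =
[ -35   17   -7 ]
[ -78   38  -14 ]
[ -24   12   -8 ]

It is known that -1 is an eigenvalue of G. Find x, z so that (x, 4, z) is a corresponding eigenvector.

We need (G + 1I)v = 0.
G + 1I = [[-34, 17, -7], [-78, 39, -14], [-24, 12, -7]].
Row 1: (-34)·x + (17)·4 + (-7)·z = 0
Row 2: (-78)·x + (39)·4 + (-14)·z = 0
Row 3: (-24)·x + (12)·4 + (-7)·z = 0
Solving gives x = 2, z = 0.
Check: G·(2, 4, 0) = (-2, -4, 0) = -1·(2, 4, 0).

2, 0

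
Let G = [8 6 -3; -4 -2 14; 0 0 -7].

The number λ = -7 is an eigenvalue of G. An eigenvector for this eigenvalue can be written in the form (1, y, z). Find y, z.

We need (G + 7I)v = 0.
G + 7I = [[15, 6, -3], [-4, 5, 14], [0, 0, 0]].
Row 1: (15)·1 + (6)·y + (-3)·z = 0
Row 2: (-4)·1 + (5)·y + (14)·z = 0
Row 3: (0)·1 + (0)·y + (0)·z = 0
Solving gives y = -2, z = 1.
Check: G·(1, -2, 1) = (-7, 14, -7) = -7·(1, -2, 1).

-2, 1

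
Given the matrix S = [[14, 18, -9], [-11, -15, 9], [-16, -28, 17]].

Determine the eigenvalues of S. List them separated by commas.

3, 5, 8

Set up det(rI - S) = 0.
Cofactor expansion gives p(r) = r^3 - 16r^2 + 79r - 120.
Rational-root test: r = 3 gives p(3) = 0.
Dividing by (r - 3) leaves r^2 - 13r + 40.
The quadratic factors as (r - 5)·(r - 8).
Eigenvalues: 3, 5, 8.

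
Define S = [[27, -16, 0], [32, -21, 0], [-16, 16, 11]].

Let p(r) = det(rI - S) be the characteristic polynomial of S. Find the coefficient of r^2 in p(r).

The coefficient of r^2 of det(rI - S) is −trace(S).
trace(S) = (27) + (-21) + (11) = 17, so the coefficient is -17.

-17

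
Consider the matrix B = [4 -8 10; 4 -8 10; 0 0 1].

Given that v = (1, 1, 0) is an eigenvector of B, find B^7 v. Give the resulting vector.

(-16384, -16384, 0)

First find the eigenvalue: Bv = (-4, -4, 0) = -4·(1, 1, 0), so λ = -4.
Then B^7 v = λ^7·v = (-4)^7·(1, 1, 0) = -16384·(1, 1, 0) = (-16384, -16384, 0).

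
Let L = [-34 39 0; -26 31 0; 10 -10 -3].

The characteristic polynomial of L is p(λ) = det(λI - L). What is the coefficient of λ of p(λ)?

p(λ) = λ^3 + 6λ^2 - 31λ - 120.
The coefficient of λ is -31.

-31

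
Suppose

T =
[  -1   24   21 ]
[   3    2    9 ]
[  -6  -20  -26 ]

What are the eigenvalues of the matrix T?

-10, -8, -7

The characteristic polynomial is p(λ) = det(λI - T).
Expanding the 3×3 determinant: p(λ) = λ^3 + 25λ^2 + 206λ + 560.
Since p(-7) = 0, λ = -7 is a root.
Factor out (λ + 7): p(λ) = (λ + 7)·(λ^2 + 18λ + 80).
The quadratic factors as (λ + 10)·(λ + 8).
Eigenvalues: -10, -8, -7.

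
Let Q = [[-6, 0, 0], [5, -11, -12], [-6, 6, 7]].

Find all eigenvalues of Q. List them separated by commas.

-6, -5, 1

Set up det(λI - Q) = 0.
Expanding along the first row, p(λ) = λ^3 + 10λ^2 + 19λ - 30.
Since p(1) = 0, λ = 1 is a root.
Factor out (λ - 1): p(λ) = (λ - 1)·(λ^2 + 11λ + 30).
The quadratic factors as (λ + 6)·(λ + 5).
Eigenvalues: -6, -5, 1.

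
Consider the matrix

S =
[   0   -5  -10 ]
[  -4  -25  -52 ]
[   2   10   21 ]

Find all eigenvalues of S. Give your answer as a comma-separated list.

-5, 0, 1

The characteristic polynomial is p(μ) = det(μI - S).
Cofactor expansion gives p(μ) = μ^3 + 4μ^2 - 5μ.
Try μ = 1: p(1) = 0, so 1 is a root.
Factor out (μ - 1): p(μ) = (μ - 1)·(μ^2 + 5μ).
The quadratic factors as (μ + 5)·μ.
Eigenvalues: -5, 0, 1.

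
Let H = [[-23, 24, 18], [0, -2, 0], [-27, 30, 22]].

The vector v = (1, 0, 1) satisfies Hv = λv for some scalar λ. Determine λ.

-5

Compute Hv: H·(1, 0, 1) = (-5, 0, -5).
Since Hv = λv, compare component 1: -5 = λ·1, so λ = -5.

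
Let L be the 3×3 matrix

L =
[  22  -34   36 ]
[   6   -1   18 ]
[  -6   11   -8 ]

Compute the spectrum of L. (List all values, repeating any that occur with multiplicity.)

1, 2, 10

The characteristic polynomial is p(λ) = det(λI - L).
Expanding along the first row, p(λ) = λ^3 - 13λ^2 + 32λ - 20.
Since p(1) = 0, λ = 1 is a root.
Factor out (λ - 1): p(λ) = (λ - 1)·(λ^2 - 12λ + 20).
The quadratic factors as (λ - 2)·(λ - 10).
Eigenvalues: 1, 2, 10.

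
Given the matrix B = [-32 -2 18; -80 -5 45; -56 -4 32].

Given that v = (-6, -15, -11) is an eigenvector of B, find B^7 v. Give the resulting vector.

(98304, 245760, 180224)

First find the eigenvalue: Bv = (24, 60, 44) = -4·(-6, -15, -11), so λ = -4.
Then B^7 v = λ^7·v = (-4)^7·(-6, -15, -11) = -16384·(-6, -15, -11) = (98304, 245760, 180224).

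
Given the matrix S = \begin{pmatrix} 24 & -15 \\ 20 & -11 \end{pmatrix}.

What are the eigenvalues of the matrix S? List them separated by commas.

det(S - tI) = (24 - t)(-11 - t) - (-15)·(20) = t^2 - 13t + 36.
This factors as (t - 4)·(t - 9) = 0.
Eigenvalues: 4, 9.

4, 9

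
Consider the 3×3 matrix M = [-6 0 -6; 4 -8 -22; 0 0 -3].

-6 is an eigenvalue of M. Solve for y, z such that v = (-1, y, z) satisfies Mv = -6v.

We need (M + 6I)v = 0.
M + 6I = [[0, 0, -6], [4, -2, -22], [0, 0, 3]].
Row 1: (0)·-1 + (0)·y + (-6)·z = 0
Row 2: (4)·-1 + (-2)·y + (-22)·z = 0
Row 3: (0)·-1 + (0)·y + (3)·z = 0
Solving gives y = -2, z = 0.
Check: M·(-1, -2, 0) = (6, 12, 0) = -6·(-1, -2, 0).

-2, 0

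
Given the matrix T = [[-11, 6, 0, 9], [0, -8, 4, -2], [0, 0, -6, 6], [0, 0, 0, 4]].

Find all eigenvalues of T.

-11, -8, -6, 4

T is upper triangular, so its eigenvalues are the diagonal entries.
Diagonal: -11, -8, -6, 4.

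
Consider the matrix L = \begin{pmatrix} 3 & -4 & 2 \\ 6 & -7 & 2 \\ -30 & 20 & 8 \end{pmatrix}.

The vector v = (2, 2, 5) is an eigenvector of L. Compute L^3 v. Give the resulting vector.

(128, 128, 320)

First find the eigenvalue: Lv = (8, 8, 20) = 4·(2, 2, 5), so λ = 4.
Then L^3 v = λ^3·v = 4^3·(2, 2, 5) = 64·(2, 2, 5) = (128, 128, 320).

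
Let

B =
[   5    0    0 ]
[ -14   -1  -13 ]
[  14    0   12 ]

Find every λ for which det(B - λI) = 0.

-1, 5, 12

Compute the characteristic polynomial p(λ) = det(λI - B).
Expanding along the first row, p(λ) = λ^3 - 16λ^2 + 43λ + 60.
Since p(-1) = 0, λ = -1 is a root.
Factor out (λ + 1): p(λ) = (λ + 1)·(λ^2 - 17λ + 60).
The quadratic factors as (λ - 5)·(λ - 12).
Eigenvalues: -1, 5, 12.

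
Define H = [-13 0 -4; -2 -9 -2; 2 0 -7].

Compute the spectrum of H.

Set up det(sI - H) = 0.
Cofactor expansion gives p(s) = s^3 + 29s^2 + 279s + 891.
Rational-root test: s = -11 gives p(-11) = 0.
Dividing by (s + 11) leaves s^2 + 18s + 81.
The quadratic factor is (s + 9)^2.
Eigenvalues: -11, -9, -9.

-11, -9, -9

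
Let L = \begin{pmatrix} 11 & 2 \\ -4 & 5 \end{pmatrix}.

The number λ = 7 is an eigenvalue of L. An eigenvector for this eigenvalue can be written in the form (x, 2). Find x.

-1

We need (L - 7I)v = 0.
L - 7I = [[4, 2], [-4, -2]].
Row 1: (4)·x + (2)·2 = 0
Row 2: (-4)·x + (-2)·2 = 0
Solving gives x = -1.
Check: L·(-1, 2) = (-7, 14) = 7·(-1, 2).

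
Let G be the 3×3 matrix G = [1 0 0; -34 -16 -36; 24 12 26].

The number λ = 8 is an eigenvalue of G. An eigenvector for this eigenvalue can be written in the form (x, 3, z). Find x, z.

0, -2

We need (G - 8I)v = 0.
G - 8I = [[-7, 0, 0], [-34, -24, -36], [24, 12, 18]].
Row 1: (-7)·x + (0)·3 + (0)·z = 0
Row 2: (-34)·x + (-24)·3 + (-36)·z = 0
Row 3: (24)·x + (12)·3 + (18)·z = 0
Solving gives x = 0, z = -2.
Check: G·(0, 3, -2) = (0, 24, -16) = 8·(0, 3, -2).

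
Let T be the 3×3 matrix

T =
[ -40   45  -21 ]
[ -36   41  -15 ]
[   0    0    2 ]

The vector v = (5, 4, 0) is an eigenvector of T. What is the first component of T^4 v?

First find the eigenvalue: Tv = (-20, -16, 0) = -4·(5, 4, 0), so λ = -4.
Then T^4 v = λ^4·v = (-4)^4·(5, 4, 0) = 256·(5, 4, 0) = (1280, 1024, 0).

1280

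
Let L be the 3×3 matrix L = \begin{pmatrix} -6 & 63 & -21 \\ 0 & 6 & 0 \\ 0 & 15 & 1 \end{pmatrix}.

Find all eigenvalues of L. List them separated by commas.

-6, 1, 6

Set up det(rI - L) = 0.
Expanding the 3×3 determinant: p(r) = r^3 - r^2 - 36r + 36.
Rational-root test: r = 1 gives p(1) = 0.
Factor out (r - 1): p(r) = (r - 1)·(r^2 - 36).
The quadratic factors as (r + 6)·(r - 6).
Eigenvalues: -6, 1, 6.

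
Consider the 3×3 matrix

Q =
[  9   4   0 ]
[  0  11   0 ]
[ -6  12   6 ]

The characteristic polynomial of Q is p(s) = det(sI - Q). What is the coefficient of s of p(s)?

219

p(s) = s^3 - 26s^2 + 219s - 594.
The coefficient of s is 219.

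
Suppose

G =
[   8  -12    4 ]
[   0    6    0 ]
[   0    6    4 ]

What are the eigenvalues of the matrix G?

4, 6, 8

Set up det(tI - G) = 0.
Expanding along the first row, p(t) = t^3 - 18t^2 + 104t - 192.
Try t = 4: p(4) = 0, so 4 is a root.
Dividing by (t - 4) leaves t^2 - 14t + 48.
The quadratic factors as (t - 6)·(t - 8).
Eigenvalues: 4, 6, 8.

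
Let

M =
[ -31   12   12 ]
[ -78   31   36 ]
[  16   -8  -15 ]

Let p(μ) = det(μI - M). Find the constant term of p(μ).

105

p(μ) = μ^3 + 15μ^2 + 71μ + 105.
The constant term is 105.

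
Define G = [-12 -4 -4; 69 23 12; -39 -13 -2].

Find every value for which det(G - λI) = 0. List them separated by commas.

The characteristic polynomial is p(t) = det(tI - G).
Expanding the 3×3 determinant: p(t) = t^3 - 9t^2 - 22t.
Rational-root test: t = 0 gives p(0) = 0.
Factor out t: p(t) = t·(t^2 - 9t - 22).
The quadratic factors as (t + 2)·(t - 11).
Eigenvalues: -2, 0, 11.

-2, 0, 11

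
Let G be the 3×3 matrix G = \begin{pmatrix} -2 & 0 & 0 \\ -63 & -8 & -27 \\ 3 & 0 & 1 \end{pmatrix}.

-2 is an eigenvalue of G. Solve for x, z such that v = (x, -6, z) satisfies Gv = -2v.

We need (G + 2I)v = 0.
G + 2I = [[0, 0, 0], [-63, -6, -27], [3, 0, 3]].
Row 1: (0)·x + (0)·-6 + (0)·z = 0
Row 2: (-63)·x + (-6)·-6 + (-27)·z = 0
Row 3: (3)·x + (0)·-6 + (3)·z = 0
Solving gives x = 1, z = -1.
Check: G·(1, -6, -1) = (-2, 12, 2) = -2·(1, -6, -1).

1, -1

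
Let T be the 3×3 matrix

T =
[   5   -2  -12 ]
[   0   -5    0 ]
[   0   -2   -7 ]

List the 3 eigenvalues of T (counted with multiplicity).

-7, -5, 5

Set up det(rI - T) = 0.
Cofactor expansion gives p(r) = r^3 + 7r^2 - 25r - 175.
Rational-root test: r = 5 gives p(5) = 0.
Factor out (r - 5): p(r) = (r - 5)·(r^2 + 12r + 35).
The quadratic factors as (r + 7)·(r + 5).
Eigenvalues: -7, -5, 5.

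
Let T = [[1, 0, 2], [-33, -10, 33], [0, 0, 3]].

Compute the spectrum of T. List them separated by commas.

-10, 1, 3

The characteristic polynomial is p(λ) = det(λI - T).
Expanding along the first row, p(λ) = λ^3 + 6λ^2 - 37λ + 30.
Try λ = 1: p(1) = 0, so 1 is a root.
Dividing by (λ - 1) leaves λ^2 + 7λ - 30.
The quadratic factors as (λ + 10)·(λ - 3).
Eigenvalues: -10, 1, 3.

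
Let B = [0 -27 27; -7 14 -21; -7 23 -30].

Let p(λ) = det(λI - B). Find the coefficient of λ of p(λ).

63

p(λ) = λ^3 + 16λ^2 + 63λ.
The coefficient of λ is 63.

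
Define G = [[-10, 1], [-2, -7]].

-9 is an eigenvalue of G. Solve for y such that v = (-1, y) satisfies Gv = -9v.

We need (G + 9I)v = 0.
G + 9I = [[-1, 1], [-2, 2]].
Row 1: (-1)·-1 + (1)·y = 0
Row 2: (-2)·-1 + (2)·y = 0
Solving gives y = -1.
Check: G·(-1, -1) = (9, 9) = -9·(-1, -1).

-1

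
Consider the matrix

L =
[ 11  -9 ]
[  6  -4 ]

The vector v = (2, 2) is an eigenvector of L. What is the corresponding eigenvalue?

2

Compute Lv: L·(2, 2) = (4, 4).
Since Lv = λv, compare component 1: 4 = λ·2, so λ = 2.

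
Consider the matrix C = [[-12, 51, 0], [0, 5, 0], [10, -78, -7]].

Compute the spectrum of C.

-12, -7, 5

The characteristic polynomial is p(t) = det(tI - C).
Cofactor expansion gives p(t) = t^3 + 14t^2 - 11t - 420.
Rational-root test: t = 5 gives p(5) = 0.
Factor out (t - 5): p(t) = (t - 5)·(t^2 + 19t + 84).
The quadratic factors as (t + 12)·(t + 7).
Eigenvalues: -12, -7, 5.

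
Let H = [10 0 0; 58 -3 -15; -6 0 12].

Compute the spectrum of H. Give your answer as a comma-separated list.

Set up det(rI - H) = 0.
Expanding along the first row, p(r) = r^3 - 19r^2 + 54r + 360.
Since p(10) = 0, r = 10 is a root.
Dividing by (r - 10) leaves r^2 - 9r - 36.
The quadratic factors as (r + 3)·(r - 12).
Eigenvalues: -3, 10, 12.

-3, 10, 12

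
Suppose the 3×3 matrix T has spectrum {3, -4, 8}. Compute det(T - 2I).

If T has eigenvalues 3, -4, 8, then T - 2I has eigenvalues 1, -6, 6.
det(T - 2I) = (1) · (-6) · (6) = -36.

-36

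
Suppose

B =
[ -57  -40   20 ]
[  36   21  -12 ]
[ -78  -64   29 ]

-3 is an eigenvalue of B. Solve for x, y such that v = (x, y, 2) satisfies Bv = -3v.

0, 1

We need (B + 3I)v = 0.
B + 3I = [[-54, -40, 20], [36, 24, -12], [-78, -64, 32]].
Row 1: (-54)·x + (-40)·y + (20)·2 = 0
Row 2: (36)·x + (24)·y + (-12)·2 = 0
Row 3: (-78)·x + (-64)·y + (32)·2 = 0
Solving gives x = 0, y = 1.
Check: B·(0, 1, 2) = (0, -3, -6) = -3·(0, 1, 2).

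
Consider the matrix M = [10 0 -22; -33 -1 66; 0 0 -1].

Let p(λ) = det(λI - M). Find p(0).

-10

p(0) = det(0·I − M) = det(−M) = (−1)^3·det(M).
det(M) = 10, so p(0) = -10.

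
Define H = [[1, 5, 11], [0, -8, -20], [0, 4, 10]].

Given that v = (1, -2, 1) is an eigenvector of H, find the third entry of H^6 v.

First find the eigenvalue: Hv = (2, -4, 2) = 2·(1, -2, 1), so λ = 2.
Then H^6 v = λ^6·v = 2^6·(1, -2, 1) = 64·(1, -2, 1) = (64, -128, 64).

64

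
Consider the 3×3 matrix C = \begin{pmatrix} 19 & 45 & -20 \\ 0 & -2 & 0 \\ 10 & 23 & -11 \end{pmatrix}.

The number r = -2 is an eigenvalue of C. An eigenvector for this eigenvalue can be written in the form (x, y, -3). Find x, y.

We need (C + 2I)v = 0.
C + 2I = [[21, 45, -20], [0, 0, 0], [10, 23, -9]].
Row 1: (21)·x + (45)·y + (-20)·-3 = 0
Row 2: (0)·x + (0)·y + (0)·-3 = 0
Row 3: (10)·x + (23)·y + (-9)·-3 = 0
Solving gives x = -5, y = 1.
Check: C·(-5, 1, -3) = (10, -2, 6) = -2·(-5, 1, -3).

-5, 1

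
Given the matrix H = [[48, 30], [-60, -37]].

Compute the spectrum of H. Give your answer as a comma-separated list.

3, 8

det(H - lambda·I) = (48 - lambda)(-37 - lambda) - (30)·(-60) = lambda^2 - 11·lambda + 24.
This factors as (lambda - 3)·(lambda - 8) = 0.
Eigenvalues: 3, 8.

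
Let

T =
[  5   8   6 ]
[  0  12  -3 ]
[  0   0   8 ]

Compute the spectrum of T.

T is upper triangular, so its eigenvalues are the diagonal entries.
Diagonal: 5, 12, 8.

5, 8, 12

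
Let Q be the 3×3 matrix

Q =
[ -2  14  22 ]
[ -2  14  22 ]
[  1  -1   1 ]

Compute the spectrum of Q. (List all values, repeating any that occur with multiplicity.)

0, 1, 12

The characteristic polynomial is p(μ) = det(μI - Q).
Cofactor expansion gives p(μ) = μ^3 - 13μ^2 + 12μ.
Try μ = 12: p(12) = 0, so 12 is a root.
Factor out (μ - 12): p(μ) = (μ - 12)·(μ^2 - μ).
The quadratic factors as μ·(μ - 1).
Eigenvalues: 0, 1, 12.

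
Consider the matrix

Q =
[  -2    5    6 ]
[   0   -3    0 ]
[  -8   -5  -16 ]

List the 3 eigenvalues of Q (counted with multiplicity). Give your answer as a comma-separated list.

The characteristic polynomial is p(s) = det(sI - Q).
Cofactor expansion gives p(s) = s^3 + 21s^2 + 134s + 240.
Try s = -3: p(-3) = 0, so -3 is a root.
Dividing by (s + 3) leaves s^2 + 18s + 80.
The quadratic factors as (s + 10)·(s + 8).
Eigenvalues: -10, -8, -3.

-10, -8, -3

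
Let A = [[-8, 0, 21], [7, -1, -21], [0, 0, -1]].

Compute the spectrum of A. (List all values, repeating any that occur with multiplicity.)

The characteristic polynomial is p(s) = det(sI - A).
Expanding the 3×3 determinant: p(s) = s^3 + 10s^2 + 17s + 8.
Try s = -8: p(-8) = 0, so -8 is a root.
Factor out (s + 8): p(s) = (s + 8)·(s^2 + 2s + 1).
The quadratic factor is (s + 1)^2.
Eigenvalues: -8, -1, -1.

-8, -1, -1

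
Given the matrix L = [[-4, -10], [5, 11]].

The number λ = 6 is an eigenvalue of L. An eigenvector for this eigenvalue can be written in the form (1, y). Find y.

-1

We need (L - 6I)v = 0.
L - 6I = [[-10, -10], [5, 5]].
Row 1: (-10)·1 + (-10)·y = 0
Row 2: (5)·1 + (5)·y = 0
Solving gives y = -1.
Check: L·(1, -1) = (6, -6) = 6·(1, -1).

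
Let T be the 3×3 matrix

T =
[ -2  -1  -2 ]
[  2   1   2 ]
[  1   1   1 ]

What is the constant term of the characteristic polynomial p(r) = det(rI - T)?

p(0) = det(0·I − T) = det(−T) = (−1)^3·det(T).
det(T) = 0, so p(0) = 0.

0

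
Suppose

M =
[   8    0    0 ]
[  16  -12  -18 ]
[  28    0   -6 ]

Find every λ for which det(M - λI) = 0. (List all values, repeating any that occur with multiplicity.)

The characteristic polynomial is p(λ) = det(λI - M).
Expanding along the first row, p(λ) = λ^3 + 10λ^2 - 72λ - 576.
Rational-root test: λ = -6 gives p(-6) = 0.
Factor out (λ + 6): p(λ) = (λ + 6)·(λ^2 + 4λ - 96).
The quadratic factors as (λ + 12)·(λ - 8).
Eigenvalues: -12, -6, 8.

-12, -6, 8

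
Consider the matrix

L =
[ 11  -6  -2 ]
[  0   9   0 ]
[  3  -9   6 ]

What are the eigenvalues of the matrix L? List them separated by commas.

8, 9, 9

The characteristic polynomial is p(t) = det(tI - L).
Cofactor expansion gives p(t) = t^3 - 26t^2 + 225t - 648.
Since p(9) = 0, t = 9 is a root.
Factor out (t - 9): p(t) = (t - 9)·(t^2 - 17t + 72).
The quadratic factors as (t - 8)·(t - 9).
Eigenvalues: 8, 9, 9.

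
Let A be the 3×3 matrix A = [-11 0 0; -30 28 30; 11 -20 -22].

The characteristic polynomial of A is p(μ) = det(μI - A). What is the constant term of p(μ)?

-176

p(μ) = μ^3 + 5μ^2 - 82μ - 176.
The constant term is -176.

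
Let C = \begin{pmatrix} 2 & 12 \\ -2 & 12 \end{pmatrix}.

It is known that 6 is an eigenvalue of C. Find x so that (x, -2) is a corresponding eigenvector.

We need (C - 6I)v = 0.
C - 6I = [[-4, 12], [-2, 6]].
Row 1: (-4)·x + (12)·-2 = 0
Row 2: (-2)·x + (6)·-2 = 0
Solving gives x = -6.
Check: C·(-6, -2) = (-36, -12) = 6·(-6, -2).

-6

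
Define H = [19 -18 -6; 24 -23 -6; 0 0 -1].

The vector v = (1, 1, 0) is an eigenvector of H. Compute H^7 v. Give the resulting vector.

First find the eigenvalue: Hv = (1, 1, 0) = 1·(1, 1, 0), so λ = 1.
Then H^7 v = λ^7·v = 1^7·(1, 1, 0) = 1·(1, 1, 0) = (1, 1, 0).

(1, 1, 0)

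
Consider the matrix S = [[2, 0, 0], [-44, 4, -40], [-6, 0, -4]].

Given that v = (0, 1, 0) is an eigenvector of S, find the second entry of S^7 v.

First find the eigenvalue: Sv = (0, 4, 0) = 4·(0, 1, 0), so λ = 4.
Then S^7 v = λ^7·v = 4^7·(0, 1, 0) = 16384·(0, 1, 0) = (0, 16384, 0).

16384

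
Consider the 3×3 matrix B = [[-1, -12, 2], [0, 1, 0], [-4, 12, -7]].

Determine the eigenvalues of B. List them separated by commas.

The characteristic polynomial is p(λ) = det(λI - B).
Expanding along the first row, p(λ) = λ^3 + 7λ^2 + 7λ - 15.
Try λ = 1: p(1) = 0, so 1 is a root.
Factor out (λ - 1): p(λ) = (λ - 1)·(λ^2 + 8λ + 15).
The quadratic factors as (λ + 5)·(λ + 3).
Eigenvalues: -5, -3, 1.

-5, -3, 1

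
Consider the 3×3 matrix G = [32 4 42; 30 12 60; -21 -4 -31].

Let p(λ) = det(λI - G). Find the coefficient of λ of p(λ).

p(λ) = λ^3 - 13λ^2 + 22λ.
The coefficient of λ is 22.

22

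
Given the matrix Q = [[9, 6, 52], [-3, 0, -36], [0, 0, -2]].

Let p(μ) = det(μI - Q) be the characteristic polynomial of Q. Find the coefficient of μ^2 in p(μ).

-7

The coefficient of μ^2 of det(μI - Q) is −trace(Q).
trace(Q) = (9) + (0) + (-2) = 7, so the coefficient is -7.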